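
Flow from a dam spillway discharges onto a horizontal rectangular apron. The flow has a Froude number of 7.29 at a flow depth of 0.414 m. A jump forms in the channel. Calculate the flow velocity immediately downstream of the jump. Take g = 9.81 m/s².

V₂ = 1.50 m/s

Fr₁ = 7.29 (given).
From the momentum equation for a rectangular channel, y₂/y₁ = ½[√(1 + 8Fr₁²) − 1] = ½[√426.2 − 1] = 9.82.
y₂ = 9.82 × 0.414 = 4.07 m.
V₁ = Fr₁·√(g·y₁) = 7.29×√(9.81×0.414) = 14.7 m/s; q = V₁·y₁ = 6.08 m²/s.
V₂ = q/y₂ = 6.08/4.07 = 1.50 m/s.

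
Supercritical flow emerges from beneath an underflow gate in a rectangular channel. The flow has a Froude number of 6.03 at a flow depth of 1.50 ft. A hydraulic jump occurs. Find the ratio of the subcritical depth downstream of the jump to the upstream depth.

y₂/y₁ = 8.04

Fr₁ = 6.03 (given).
Conjugate-depth relation: y₂/y₁ = ½[√(1 + 8Fr₁²) − 1] = ½[√291.9 − 1] = 8.04.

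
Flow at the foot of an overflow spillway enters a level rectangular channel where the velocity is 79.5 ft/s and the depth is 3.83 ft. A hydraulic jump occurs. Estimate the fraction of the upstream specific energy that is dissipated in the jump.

ΔE/E₁ = 0.628 (62.8%)

Fr₁ = V₁/√(g·y₁) = 79.5/√(32.2×3.83) = 7.16.
Bélanger equation: y₂/y₁ = ½[√(1 + 8Fr₁²) − 1] = ½[√411.0 − 1] = 9.64.
y₂ = 9.64 × 3.83 = 36.9 ft.
E₁ = y₁ + V₁²/2g = 102 ft. ΔE = (y₂ − y₁)³/(4y₁y₂) = 64.0 ft. ΔE/E₁ = 64.0/102 = 0.628.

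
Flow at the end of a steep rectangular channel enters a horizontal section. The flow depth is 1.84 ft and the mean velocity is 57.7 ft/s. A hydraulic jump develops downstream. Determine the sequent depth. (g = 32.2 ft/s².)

Fr₁ = V₁/√(g·y₁) = 57.7/√(32.2×1.84) = 7.50.
Bélanger equation: y₂/y₁ = ½[√(1 + 8Fr₁²) − 1] = ½[√450.5 − 1] = 10.1.
y₂ = 10.1 × 1.84 = 18.6 ft.

y₂ = 18.6 ft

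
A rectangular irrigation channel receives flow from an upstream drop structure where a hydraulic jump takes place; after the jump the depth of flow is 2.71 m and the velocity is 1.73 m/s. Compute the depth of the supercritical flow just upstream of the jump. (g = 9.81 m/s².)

Fr₂ = V₂/√(g·y₂) = 1.73/√(9.81×2.71) = 0.336.
Since the conjugate-depth ratio holds either way, y₁/y₂ = ½[√(1 + 8Fr₂²) − 1] = ½[√1.901 − 1] = 0.189.
y₁ = 0.189 × 2.71 = 0.513 m.

y₁ = 0.513 m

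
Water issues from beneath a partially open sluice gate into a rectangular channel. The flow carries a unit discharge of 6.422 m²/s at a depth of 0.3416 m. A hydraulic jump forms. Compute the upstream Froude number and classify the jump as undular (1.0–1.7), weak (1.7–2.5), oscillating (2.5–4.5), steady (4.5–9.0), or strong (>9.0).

Fr₁ = 10.27; strong jump

V₁ = q/y₁ = 6.422/0.3416 = 18.80 m/s. Fr₁ = V₁/√(g·y₁) = 18.80/√(9.81×0.3416) = 10.27.
Fr₁ = 10.27 lies in the strong range.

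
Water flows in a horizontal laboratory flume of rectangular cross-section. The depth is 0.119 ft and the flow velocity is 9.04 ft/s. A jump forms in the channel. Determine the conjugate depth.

y₂ = 0.720 ft

Fr₁ = V₁/√(g·y₁) = 9.04/√(32.2×0.119) = 4.62.
By Bélanger, y₂/y₁ = ½[√(1 + 8Fr₁²) − 1] = ½[√171.6 − 1] = 6.05.
y₂ = 6.05 × 0.119 = 0.720 ft.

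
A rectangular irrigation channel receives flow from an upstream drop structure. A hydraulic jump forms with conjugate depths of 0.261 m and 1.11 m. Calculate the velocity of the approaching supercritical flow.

V₁ = 5.35 m/s

For a rectangular channel the momentum equation gives q² = ½·g·y₁·y₂·(y₁ + y₂) = ½×9.81×0.261×1.11×1.37 = 1.95.
q = √1.95 = 1.40 m²/s.
V₁ = q/y₁ = 1.40/0.261 = 5.35 m/s.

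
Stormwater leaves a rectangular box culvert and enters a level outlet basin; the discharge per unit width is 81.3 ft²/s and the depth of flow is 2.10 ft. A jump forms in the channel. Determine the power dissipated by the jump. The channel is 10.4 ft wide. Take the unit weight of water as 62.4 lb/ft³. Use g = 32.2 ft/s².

P = 1131 hp

V₁ = q/y₁ = 81.3/2.10 = 38.7 ft/s. Fr₁ = V₁/√(g·y₁) = 38.7/√(32.2×2.10) = 4.71.
Bélanger equation: y₂/y₁ = ½[√(1 + 8Fr₁²) − 1] = ½[√178.3 − 1] = 6.18.
y₂ = 6.18 × 2.10 = 13.0 ft.
Head loss: ΔE = (y₂ − y₁)³/(4y₁y₂) = (13.0 − 2.10)³/(4×2.10×13.0) = 1285/109 = 11.8 ft.
Q = q·b = 81.3 × 10.4 = 846 cfs. P = γ·Q·ΔE/550 = 62.4 × 846 × 11.8 / 550 = 1131 hp.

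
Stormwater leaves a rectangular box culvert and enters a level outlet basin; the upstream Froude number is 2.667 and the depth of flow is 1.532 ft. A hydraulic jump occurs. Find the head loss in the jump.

ΔE = 1.419 ft

Fr₁ = 2.667 (given).
Conjugate-depth relation: y₂/y₁ = ½[√(1 + 8Fr₁²) − 1] = ½[√57.903 − 1] = 3.305.
y₂ = 3.305 × 1.532 = 5.063 ft.
Head loss: ΔE = (y₂ − y₁)³/(4y₁y₂) = (5.063 − 1.532)³/(4×1.532×5.063) = 44.02/31.02 = 1.419 ft.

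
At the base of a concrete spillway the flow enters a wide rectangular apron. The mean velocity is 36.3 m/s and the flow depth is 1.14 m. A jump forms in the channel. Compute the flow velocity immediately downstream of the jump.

V₂ = 2.44 m/s

Fr₁ = V₁/√(g·y₁) = 36.3/√(9.81×1.14) = 10.9.
Conjugate-depth relation: y₂/y₁ = ½[√(1 + 8Fr₁²) − 1] = ½[√943.6 − 1] = 14.9.
y₂ = 14.9 × 1.14 = 16.9 m.
q = V₁·y₁ = 36.3 × 1.14 = 41.4 m²/s.
V₂ = q/y₂ = 41.4/16.9 = 2.44 m/s.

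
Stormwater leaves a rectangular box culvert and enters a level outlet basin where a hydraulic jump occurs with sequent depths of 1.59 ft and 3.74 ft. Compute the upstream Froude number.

For a rectangular channel the momentum equation gives q² = ½·g·y₁·y₂·(y₁ + y₂) = ½×32.2×1.59×3.74×5.33 = 510.
q = √510 = 22.6 ft²/s.
V₁ = q/y₁ = 14.2 ft/s; Fr₁ = V₁/√(g·y₁) = 1.99.

Fr₁ = 1.99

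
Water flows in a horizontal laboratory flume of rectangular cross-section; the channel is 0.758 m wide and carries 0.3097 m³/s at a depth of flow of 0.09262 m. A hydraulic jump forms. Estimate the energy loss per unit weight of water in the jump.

q = Q/b = 0.3097/0.758 = 0.4086 m²/s; V₁ = q/y₁ = 4.411 m/s. Fr₁ = V₁/√(g·y₁) = 4.628.
By Bélanger, y₂/y₁ = ½[√(1 + 8Fr₁²) − 1] = ½[√172.34 − 1] = 6.064.
y₂ = 6.064 × 0.09262 = 0.5616 m.
Head loss: ΔE = (y₂ − y₁)³/(4y₁y₂) = (0.5616 − 0.09262)³/(4×0.09262×0.5616) = 0.1032/0.2081 = 0.4958 m.

ΔE = 0.4958 m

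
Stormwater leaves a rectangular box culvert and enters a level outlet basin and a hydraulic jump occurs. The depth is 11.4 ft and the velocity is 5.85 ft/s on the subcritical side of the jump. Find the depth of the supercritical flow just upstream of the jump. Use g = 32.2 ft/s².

y₁ = 1.83 ft

Fr₂ = V₂/√(g·y₂) = 5.85/√(32.2×11.4) = 0.305.
Applying the sequent-depth relation in reverse, y₁/y₂ = ½[√(1 + 8Fr₂²) − 1] = ½[√1.746 − 1] = 0.161.
y₁ = 0.161 × 11.4 = 1.83 ft.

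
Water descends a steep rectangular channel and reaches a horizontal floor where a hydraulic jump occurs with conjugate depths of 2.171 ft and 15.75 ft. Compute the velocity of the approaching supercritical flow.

For a rectangular channel the momentum equation gives q² = ½·g·y₁·y₂·(y₁ + y₂) = ½×32.2×2.171×15.75×17.92 = 9866.
q = √9866 = 99.33 ft²/s.
V₁ = q/y₁ = 99.33/2.171 = 45.75 ft/s.

V₁ = 45.75 ft/s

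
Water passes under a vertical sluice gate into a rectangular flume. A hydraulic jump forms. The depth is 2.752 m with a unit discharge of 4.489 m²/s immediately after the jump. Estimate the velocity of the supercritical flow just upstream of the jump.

V₂ = q/y₂ = 4.489/2.752 = 1.631 m/s; Fr₂ = V₂/√(g·y₂) = 0.3139.
Applying the sequent-depth relation in reverse, y₁/y₂ = ½[√(1 + 8Fr₂²) − 1] = ½[√1.7885 − 1] = 0.1687.
y₁ = 0.1687 × 2.752 = 0.4642 m.
V₁ = q/y₁ = 4.489/0.4642 = 9.671 m/s.

V₁ = 9.671 m/s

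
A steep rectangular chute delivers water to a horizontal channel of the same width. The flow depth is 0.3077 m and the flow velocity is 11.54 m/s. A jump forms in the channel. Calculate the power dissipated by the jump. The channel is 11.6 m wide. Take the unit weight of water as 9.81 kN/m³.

P = 1725 kW

Fr₁ = V₁/√(g·y₁) = 11.54/√(9.81×0.3077) = 6.642.
By Bélanger, y₂/y₁ = ½[√(1 + 8Fr₁²) − 1] = ½[√353.94 − 1] = 8.907.
y₂ = 8.907 × 0.3077 = 2.741 m.
q = V₁·y₁ = 11.54 × 0.3077 = 3.551 m²/s. V₂ = q/y₂ = 3.551/2.741 = 1.296 m/s. E₁ = y₁ + V₁²/2g = 7.095 m; E₂ = y₂ + V₂²/2g = 2.826 m. ΔE = E₁ − E₂ = 4.269 m.
Q = q·b = 3.551 × 11.6 = 41.19 m³/s. P = γ·Q·ΔE = 9.81 × 41.19 × 4.269 = 1725 kW.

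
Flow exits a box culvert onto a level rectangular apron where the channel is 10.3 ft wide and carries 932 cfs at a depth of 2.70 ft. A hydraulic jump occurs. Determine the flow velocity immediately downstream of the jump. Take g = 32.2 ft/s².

V₂ = 7.27 ft/s

q = Q/b = 932/10.3 = 90.5 ft²/s; V₁ = q/y₁ = 33.5 ft/s. Fr₁ = V₁/√(g·y₁) = 3.59.
By Bélanger, y₂/y₁ = ½[√(1 + 8Fr₁²) − 1] = ½[√104.3 − 1] = 4.61.
y₂ = 4.61 × 2.70 = 12.4 ft.
V₂ = q/y₂ = 90.5/12.4 = 7.27 ft/s.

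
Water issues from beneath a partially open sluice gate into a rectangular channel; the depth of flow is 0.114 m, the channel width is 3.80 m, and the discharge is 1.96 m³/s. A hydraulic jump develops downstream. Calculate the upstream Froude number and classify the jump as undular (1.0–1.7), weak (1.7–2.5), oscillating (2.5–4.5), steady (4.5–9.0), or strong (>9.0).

Fr₁ = 4.28; oscillating jump

q = Q/b = 1.96/3.80 = 0.516 m²/s; V₁ = q/y₁ = 4.52 m/s. Fr₁ = V₁/√(g·y₁) = 4.28.
Fr₁ = 4.28 lies in the oscillating range.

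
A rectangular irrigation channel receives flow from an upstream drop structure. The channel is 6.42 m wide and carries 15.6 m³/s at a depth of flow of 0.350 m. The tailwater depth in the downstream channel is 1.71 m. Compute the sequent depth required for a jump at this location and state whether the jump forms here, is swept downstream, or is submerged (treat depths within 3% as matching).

y₂ = 1.69 m; the jump forms here

q = Q/b = 15.6/6.42 = 2.43 m²/s; V₁ = q/y₁ = 6.94 m/s. Fr₁ = V₁/√(g·y₁) = 3.75.
Sequent-depth ratio: y₂/y₁ = ½[√(1 + 8Fr₁²) − 1] = ½[√113.3 − 1] = 4.82.
y₂ = 4.82 × 0.350 = 1.69 m.
Tailwater y_tw = 1.71 m: y_tw ≈ y₂, so the jump forms here.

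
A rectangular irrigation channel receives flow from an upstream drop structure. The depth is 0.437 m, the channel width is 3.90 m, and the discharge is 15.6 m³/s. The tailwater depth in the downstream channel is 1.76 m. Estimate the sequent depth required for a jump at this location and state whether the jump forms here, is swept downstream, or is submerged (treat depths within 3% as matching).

q = Q/b = 15.6/3.90 = 4.00 m²/s; V₁ = q/y₁ = 9.15 m/s. Fr₁ = V₁/√(g·y₁) = 4.42.
Conjugate-depth relation: y₂/y₁ = ½[√(1 + 8Fr₁²) − 1] = ½[√157.3 − 1] = 5.77.
y₂ = 5.77 × 0.437 = 2.52 m.
Tailwater y_tw = 1.76 m: y_tw < y₂, so the jump is swept downstream.

y₂ = 2.52 m; the jump is swept downstream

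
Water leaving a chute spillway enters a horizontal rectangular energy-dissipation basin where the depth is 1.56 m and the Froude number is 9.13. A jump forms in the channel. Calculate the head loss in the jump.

ΔE = 46.8 m

Fr₁ = 9.13 (given).
By Bélanger, y₂/y₁ = ½[√(1 + 8Fr₁²) − 1] = ½[√667.9 − 1] = 12.4.
y₂ = 12.4 × 1.56 = 19.4 m.
Head loss: ΔE = (y₂ − y₁)³/(4y₁y₂) = (19.4 − 1.56)³/(4×1.56×19.4) = 5656/121 = 46.8 m.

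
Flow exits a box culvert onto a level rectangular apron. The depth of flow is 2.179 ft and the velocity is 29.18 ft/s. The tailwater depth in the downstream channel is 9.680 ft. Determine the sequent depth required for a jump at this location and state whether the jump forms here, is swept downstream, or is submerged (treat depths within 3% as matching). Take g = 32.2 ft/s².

Fr₁ = V₁/√(g·y₁) = 29.18/√(32.2×2.179) = 3.484.
Conjugate-depth relation: y₂/y₁ = ½[√(1 + 8Fr₁²) − 1] = ½[√98.084 − 1] = 4.452.
y₂ = 4.452 × 2.179 = 9.701 ft.
Tailwater y_tw = 9.680 ft: y_tw ≈ y₂, so the jump forms here.

y₂ = 9.701 ft; the jump forms here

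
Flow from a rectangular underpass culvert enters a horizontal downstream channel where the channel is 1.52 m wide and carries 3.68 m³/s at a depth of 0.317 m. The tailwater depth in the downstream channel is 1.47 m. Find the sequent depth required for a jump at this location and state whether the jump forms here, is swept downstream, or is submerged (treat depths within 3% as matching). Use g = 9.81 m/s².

y₂ = 1.79 m; the jump is swept downstream

q = Q/b = 3.68/1.52 = 2.42 m²/s; V₁ = q/y₁ = 7.64 m/s. Fr₁ = V₁/√(g·y₁) = 4.33.
Bélanger equation: y₂/y₁ = ½[√(1 + 8Fr₁²) − 1] = ½[√151.1 − 1] = 5.65.
y₂ = 5.65 × 0.317 = 1.79 m.
Tailwater y_tw = 1.47 m: y_tw < y₂, so the jump is swept downstream.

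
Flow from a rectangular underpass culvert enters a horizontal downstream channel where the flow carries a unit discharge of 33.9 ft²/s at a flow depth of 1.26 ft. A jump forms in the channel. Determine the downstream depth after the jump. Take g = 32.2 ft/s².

y₂ = 6.92 ft

V₁ = q/y₁ = 33.9/1.26 = 26.9 ft/s. Fr₁ = V₁/√(g·y₁) = 26.9/√(32.2×1.26) = 4.22.
By Bélanger, y₂/y₁ = ½[√(1 + 8Fr₁²) − 1] = ½[√143.7 − 1] = 5.49.
y₂ = 5.49 × 1.26 = 6.92 ft.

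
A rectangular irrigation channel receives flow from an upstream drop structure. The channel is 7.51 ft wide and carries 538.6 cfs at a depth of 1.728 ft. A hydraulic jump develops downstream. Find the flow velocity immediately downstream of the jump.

V₂ = 5.620 ft/s

q = Q/b = 538.6/7.51 = 71.72 ft²/s; V₁ = q/y₁ = 41.50 ft/s. Fr₁ = V₁/√(g·y₁) = 5.564.
By Bélanger, y₂/y₁ = ½[√(1 + 8Fr₁²) − 1] = ½[√248.66 − 1] = 7.384.
y₂ = 7.384 × 1.728 = 12.76 ft.
V₂ = q/y₂ = 71.72/12.76 = 5.620 ft/s.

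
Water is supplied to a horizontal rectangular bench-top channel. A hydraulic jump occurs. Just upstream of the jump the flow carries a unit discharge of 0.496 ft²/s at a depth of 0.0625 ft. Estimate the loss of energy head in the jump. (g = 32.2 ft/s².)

ΔE = 0.559 ft

V₁ = q/y₁ = 0.496/0.0625 = 7.94 ft/s. Fr₁ = V₁/√(g·y₁) = 7.94/√(32.2×0.0625) = 5.59.
Bélanger equation: y₂/y₁ = ½[√(1 + 8Fr₁²) − 1] = ½[√251.4 − 1] = 7.43.
y₂ = 7.43 × 0.0625 = 0.464 ft.
V₂ = q/y₂ = 0.496/0.464 = 1.07 ft/s. E₁ = y₁ + V₁²/2g = 1.04 ft; E₂ = y₂ + V₂²/2g = 0.482 ft. ΔE = E₁ − E₂ = 0.559 ft.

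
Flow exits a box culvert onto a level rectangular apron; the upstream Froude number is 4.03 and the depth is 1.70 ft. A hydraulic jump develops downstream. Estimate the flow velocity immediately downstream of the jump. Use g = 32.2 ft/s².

V₂ = 5.71 ft/s

Fr₁ = 4.03 (given).
From the momentum equation for a rectangular channel, y₂/y₁ = ½[√(1 + 8Fr₁²) − 1] = ½[√130.9 − 1] = 5.22.
y₂ = 5.22 × 1.70 = 8.88 ft.
V₁ = Fr₁·√(g·y₁) = 4.03×√(32.2×1.70) = 29.8 ft/s; q = V₁·y₁ = 50.7 ft²/s.
V₂ = q/y₂ = 50.7/8.88 = 5.71 ft/s.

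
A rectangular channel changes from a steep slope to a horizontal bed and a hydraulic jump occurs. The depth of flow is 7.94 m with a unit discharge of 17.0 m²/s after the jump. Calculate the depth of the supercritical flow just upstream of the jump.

y₁ = 0.845 m

V₂ = q/y₂ = 17.0/7.94 = 2.14 m/s; Fr₂ = V₂/√(g·y₂) = 0.243.
The Bélanger relation is symmetric: y₁/y₂ = ½[√(1 + 8Fr₂²) − 1] = ½[√1.471 − 1] = 0.106.
y₁ = 0.106 × 7.94 = 0.845 m.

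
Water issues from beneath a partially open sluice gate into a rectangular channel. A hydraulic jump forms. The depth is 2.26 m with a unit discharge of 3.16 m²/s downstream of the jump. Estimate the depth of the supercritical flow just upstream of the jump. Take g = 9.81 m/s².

V₂ = q/y₂ = 3.16/2.26 = 1.40 m/s; Fr₂ = V₂/√(g·y₂) = 0.297.
From the momentum equation (using Fr₂), y₁/y₂ = ½[√(1 + 8Fr₂²) − 1] = ½[√1.705 − 1] = 0.153.
y₁ = 0.153 × 2.26 = 0.346 m.

y₁ = 0.346 m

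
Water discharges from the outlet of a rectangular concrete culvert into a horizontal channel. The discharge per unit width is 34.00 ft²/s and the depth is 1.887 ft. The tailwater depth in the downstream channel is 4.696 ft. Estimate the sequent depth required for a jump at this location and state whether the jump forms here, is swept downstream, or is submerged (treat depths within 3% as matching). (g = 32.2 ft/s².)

V₁ = q/y₁ = 34.00/1.887 = 18.02 ft/s. Fr₁ = V₁/√(g·y₁) = 18.02/√(32.2×1.887) = 2.311.
Conjugate-depth relation: y₂/y₁ = ½[√(1 + 8Fr₁²) − 1] = ½[√43.744 − 1] = 2.807.
y₂ = 2.807 × 1.887 = 5.297 ft.
Tailwater y_tw = 4.696 ft: y_tw < y₂, so the jump is swept downstream.

y₂ = 5.297 ft; the jump is swept downstream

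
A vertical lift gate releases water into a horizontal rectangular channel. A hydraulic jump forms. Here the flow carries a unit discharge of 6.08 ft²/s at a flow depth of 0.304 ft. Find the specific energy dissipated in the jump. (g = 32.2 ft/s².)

ΔE = 3.83 ft

V₁ = q/y₁ = 6.08/0.304 = 20.0 ft/s. Fr₁ = V₁/√(g·y₁) = 20.0/√(32.2×0.304) = 6.39.
Bélanger equation: y₂/y₁ = ½[√(1 + 8Fr₁²) − 1] = ½[√327.9 − 1] = 8.55.
y₂ = 8.55 × 0.304 = 2.60 ft.
Head loss: ΔE = (y₂ − y₁)³/(4y₁y₂) = (2.60 − 0.304)³/(4×0.304×2.60) = 12.1/3.16 = 3.83 ft.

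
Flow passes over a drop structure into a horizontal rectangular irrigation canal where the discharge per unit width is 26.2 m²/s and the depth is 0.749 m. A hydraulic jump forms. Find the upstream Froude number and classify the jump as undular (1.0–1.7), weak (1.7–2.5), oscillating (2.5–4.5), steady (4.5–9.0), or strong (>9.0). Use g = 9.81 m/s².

Fr₁ = 12.9; strong jump

V₁ = q/y₁ = 26.2/0.749 = 35.0 m/s. Fr₁ = V₁/√(g·y₁) = 35.0/√(9.81×0.749) = 12.9.
Fr₁ = 12.9 lies in the strong range.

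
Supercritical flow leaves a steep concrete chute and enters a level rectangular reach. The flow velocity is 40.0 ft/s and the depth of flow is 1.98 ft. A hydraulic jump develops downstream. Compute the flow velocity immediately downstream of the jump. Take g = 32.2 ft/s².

Fr₁ = V₁/√(g·y₁) = 40.0/√(32.2×1.98) = 5.01.
Sequent-depth ratio: y₂/y₁ = ½[√(1 + 8Fr₁²) − 1] = ½[√201.8 − 1] = 6.60.
y₂ = 6.60 × 1.98 = 13.1 ft.
q = V₁·y₁ = 40.0 × 1.98 = 79.2 ft²/s.
V₂ = q/y₂ = 79.2/13.1 = 6.06 ft/s.

V₂ = 6.06 ft/s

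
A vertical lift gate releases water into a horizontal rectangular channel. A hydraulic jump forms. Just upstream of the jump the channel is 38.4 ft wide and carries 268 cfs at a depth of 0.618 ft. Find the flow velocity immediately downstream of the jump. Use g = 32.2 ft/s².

q = Q/b = 268/38.4 = 6.98 ft²/s; V₁ = q/y₁ = 11.3 ft/s. Fr₁ = V₁/√(g·y₁) = 2.53.
By Bélanger, y₂/y₁ = ½[√(1 + 8Fr₁²) − 1] = ½[√52.27 − 1] = 3.11.
y₂ = 3.11 × 0.618 = 1.93 ft.
V₂ = q/y₂ = 6.98/1.93 = 3.63 ft/s.

V₂ = 3.63 ft/s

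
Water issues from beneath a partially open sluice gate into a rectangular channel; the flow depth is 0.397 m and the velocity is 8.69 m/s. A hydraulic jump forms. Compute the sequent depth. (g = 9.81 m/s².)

Fr₁ = V₁/√(g·y₁) = 8.69/√(9.81×0.397) = 4.40.
By Bélanger, y₂/y₁ = ½[√(1 + 8Fr₁²) − 1] = ½[√156.1 − 1] = 5.75.
y₂ = 5.75 × 0.397 = 2.28 m.

y₂ = 2.28 m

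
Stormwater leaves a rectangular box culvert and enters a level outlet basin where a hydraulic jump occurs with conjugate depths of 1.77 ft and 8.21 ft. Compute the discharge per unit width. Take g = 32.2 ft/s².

For a rectangular channel the momentum equation gives q² = ½·g·y₁·y₂·(y₁ + y₂) = ½×32.2×1.77×8.21×9.98 = 2335.
q = √2335 = 48.3 ft²/s.

q = 48.3 ft²/s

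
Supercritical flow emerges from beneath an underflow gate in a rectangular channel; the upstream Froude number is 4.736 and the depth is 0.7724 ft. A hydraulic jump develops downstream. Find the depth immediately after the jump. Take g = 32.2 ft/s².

y₂ = 4.802 ft

Fr₁ = 4.736 (given).
By Bélanger, y₂/y₁ = ½[√(1 + 8Fr₁²) − 1] = ½[√180.44 − 1] = 6.216.
y₂ = 6.216 × 0.7724 = 4.802 ft.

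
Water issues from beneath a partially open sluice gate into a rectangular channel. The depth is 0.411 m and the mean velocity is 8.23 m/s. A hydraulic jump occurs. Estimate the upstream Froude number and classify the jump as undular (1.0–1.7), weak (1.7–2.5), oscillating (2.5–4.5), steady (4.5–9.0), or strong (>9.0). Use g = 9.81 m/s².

Fr₁ = V₁/√(g·y₁) = 8.23/√(9.81×0.411) = 4.10.
Fr₁ = 4.10 lies in the oscillating range.

Fr₁ = 4.10; oscillating jump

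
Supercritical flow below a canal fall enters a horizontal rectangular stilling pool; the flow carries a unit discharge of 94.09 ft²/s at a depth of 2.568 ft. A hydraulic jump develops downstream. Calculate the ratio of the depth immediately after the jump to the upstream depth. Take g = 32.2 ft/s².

V₁ = q/y₁ = 94.09/2.568 = 36.64 ft/s. Fr₁ = V₁/√(g·y₁) = 36.64/√(32.2×2.568) = 4.029.
Bélanger equation: y₂/y₁ = ½[√(1 + 8Fr₁²) − 1] = ½[√130.88 − 1] = 5.220.

y₂/y₁ = 5.220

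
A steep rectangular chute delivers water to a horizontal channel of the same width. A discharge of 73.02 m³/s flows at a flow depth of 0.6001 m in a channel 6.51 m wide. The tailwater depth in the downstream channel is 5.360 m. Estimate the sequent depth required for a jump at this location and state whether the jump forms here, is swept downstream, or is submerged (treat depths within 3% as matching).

y₂ = 6.245 m; the jump is swept downstream

q = Q/b = 73.02/6.51 = 11.22 m²/s; V₁ = q/y₁ = 18.69 m/s. Fr₁ = V₁/√(g·y₁) = 7.704.
Sequent-depth ratio: y₂/y₁ = ½[√(1 + 8Fr₁²) − 1] = ½[√475.76 − 1] = 10.41.
y₂ = 10.41 × 0.6001 = 6.245 m.
Tailwater y_tw = 5.360 m: y_tw < y₂, so the jump is swept downstream.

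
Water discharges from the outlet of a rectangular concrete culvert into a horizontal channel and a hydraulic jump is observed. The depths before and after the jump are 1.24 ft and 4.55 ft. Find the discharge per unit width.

For a rectangular channel the momentum equation gives q² = ½·g·y₁·y₂·(y₁ + y₂) = ½×32.2×1.24×4.55×5.79 = 526.
q = √526 = 22.9 ft²/s.

q = 22.9 ft²/s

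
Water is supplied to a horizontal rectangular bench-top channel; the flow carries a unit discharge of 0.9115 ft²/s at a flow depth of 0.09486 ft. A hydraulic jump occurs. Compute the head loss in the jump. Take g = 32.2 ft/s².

ΔE = 0.8099 ft

V₁ = q/y₁ = 0.9115/0.09486 = 9.609 ft/s. Fr₁ = V₁/√(g·y₁) = 9.609/√(32.2×0.09486) = 5.498.
Bélanger equation: y₂/y₁ = ½[√(1 + 8Fr₁²) − 1] = ½[√242.82 − 1] = 7.291.
y₂ = 7.291 × 0.09486 = 0.6917 ft.
V₂ = q/y₂ = 0.9115/0.6917 = 1.318 ft/s. E₁ = y₁ + V₁²/2g = 1.529 ft; E₂ = y₂ + V₂²/2g = 0.7186 ft. ΔE = E₁ − E₂ = 0.8099 ft.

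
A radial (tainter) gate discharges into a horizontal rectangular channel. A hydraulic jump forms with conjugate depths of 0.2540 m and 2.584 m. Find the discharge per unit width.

q = 3.023 m²/s

For a rectangular channel the momentum equation gives q² = ½·g·y₁·y₂·(y₁ + y₂) = ½×9.81×0.2540×2.584×2.838 = 9.136.
q = √9.136 = 3.023 m²/s.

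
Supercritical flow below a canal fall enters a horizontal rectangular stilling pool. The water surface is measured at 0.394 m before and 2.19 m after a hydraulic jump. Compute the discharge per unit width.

q = 3.31 m²/s

For a rectangular channel the momentum equation gives q² = ½·g·y₁·y₂·(y₁ + y₂) = ½×9.81×0.394×2.19×2.58 = 10.9.
q = √10.9 = 3.31 m²/s.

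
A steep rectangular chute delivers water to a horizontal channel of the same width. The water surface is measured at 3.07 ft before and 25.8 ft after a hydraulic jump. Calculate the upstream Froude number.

For a rectangular channel the momentum equation gives q² = ½·g·y₁·y₂·(y₁ + y₂) = ½×32.2×3.07×25.8×28.9 = 36816.
q = √36816 = 192 ft²/s.
V₁ = q/y₁ = 62.5 ft/s; Fr₁ = V₁/√(g·y₁) = 6.29.

Fr₁ = 6.29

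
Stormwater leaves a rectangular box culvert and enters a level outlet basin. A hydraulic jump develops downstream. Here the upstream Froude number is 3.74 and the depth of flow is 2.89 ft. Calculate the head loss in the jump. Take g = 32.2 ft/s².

Fr₁ = 3.74 (given).
From the momentum equation for a rectangular channel, y₂/y₁ = ½[√(1 + 8Fr₁²) − 1] = ½[√112.9 − 1] = 4.81.
y₂ = 4.81 × 2.89 = 13.9 ft.
V₁ = Fr₁·√(g·y₁) = 3.74×√(32.2×2.89) = 36.1 ft/s; q = V₁·y₁ = 104 ft²/s. V₂ = q/y₂ = 104/13.9 = 7.50 ft/s. E₁ = y₁ + V₁²/2g = 23.1 ft; E₂ = y₂ + V₂²/2g = 14.8 ft. ΔE = E₁ − E₂ = 8.32 ft.

ΔE = 8.32 ft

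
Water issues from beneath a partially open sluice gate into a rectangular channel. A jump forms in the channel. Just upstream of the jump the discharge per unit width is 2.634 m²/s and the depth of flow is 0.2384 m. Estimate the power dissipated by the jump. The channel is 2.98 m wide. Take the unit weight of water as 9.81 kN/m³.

P = 313.8 kW

V₁ = q/y₁ = 2.634/0.2384 = 11.05 m/s. Fr₁ = V₁/√(g·y₁) = 11.05/√(9.81×0.2384) = 7.225.
Bélanger equation: y₂/y₁ = ½[√(1 + 8Fr₁²) − 1] = ½[√418.57 − 1] = 9.730.
y₂ = 9.730 × 0.2384 = 2.320 m.
V₂ = q/y₂ = 2.634/2.320 = 1.136 m/s. E₁ = y₁ + V₁²/2g = 6.460 m; E₂ = y₂ + V₂²/2g = 2.385 m. ΔE = E₁ − E₂ = 4.075 m.
Q = q·b = 2.634 × 2.98 = 7.849 m³/s. P = γ·Q·ΔE = 9.81 × 7.849 × 4.075 = 313.8 kW.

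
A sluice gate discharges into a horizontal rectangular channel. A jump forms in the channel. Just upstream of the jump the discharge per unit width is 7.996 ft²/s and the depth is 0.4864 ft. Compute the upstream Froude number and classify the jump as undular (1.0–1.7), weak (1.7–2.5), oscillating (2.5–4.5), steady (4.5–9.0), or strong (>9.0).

Fr₁ = 4.154; oscillating jump

V₁ = q/y₁ = 7.996/0.4864 = 16.44 ft/s. Fr₁ = V₁/√(g·y₁) = 16.44/√(32.2×0.4864) = 4.154.
Fr₁ = 4.154 lies in the oscillating range.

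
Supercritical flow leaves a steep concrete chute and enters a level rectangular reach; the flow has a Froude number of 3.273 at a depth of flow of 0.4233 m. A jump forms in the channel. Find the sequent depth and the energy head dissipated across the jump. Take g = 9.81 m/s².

Fr₁ = 3.273 (given).
Sequent-depth ratio: y₂/y₁ = ½[√(1 + 8Fr₁²) − 1] = ½[√86.700 − 1] = 4.156.
y₂ = 4.156 × 0.4233 = 1.759 m.
Head loss: ΔE = (y₂ − y₁)³/(4y₁y₂) = (1.759 − 0.4233)³/(4×0.4233×1.759) = 2.383/2.978 = 0.8002 m.

y₂ = 1.759 m; ΔE = 0.8002 m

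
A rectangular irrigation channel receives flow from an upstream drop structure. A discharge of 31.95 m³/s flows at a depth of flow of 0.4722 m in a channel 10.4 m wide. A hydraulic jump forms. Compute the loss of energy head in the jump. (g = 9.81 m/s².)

ΔE = 0.6842 m

q = Q/b = 31.95/10.4 = 3.072 m²/s; V₁ = q/y₁ = 6.506 m/s. Fr₁ = V₁/√(g·y₁) = 3.023.
Sequent-depth ratio: y₂/y₁ = ½[√(1 + 8Fr₁²) − 1] = ½[√74.100 − 1] = 3.804.
y₂ = 3.804 × 0.4722 = 1.796 m.
V₂ = q/y₂ = 3.072/1.796 = 1.710 m/s. E₁ = y₁ + V₁²/2g = 2.630 m; E₂ = y₂ + V₂²/2g = 1.945 m. ΔE = E₁ − E₂ = 0.6842 m.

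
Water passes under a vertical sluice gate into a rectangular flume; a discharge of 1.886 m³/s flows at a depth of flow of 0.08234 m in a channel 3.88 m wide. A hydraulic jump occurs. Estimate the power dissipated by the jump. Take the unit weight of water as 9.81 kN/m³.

q = Q/b = 1.886/3.88 = 0.4861 m²/s; V₁ = q/y₁ = 5.903 m/s. Fr₁ = V₁/√(g·y₁) = 6.568.
Sequent-depth ratio: y₂/y₁ = ½[√(1 + 8Fr₁²) − 1] = ½[√346.15 − 1] = 8.803.
y₂ = 8.803 × 0.08234 = 0.7248 m.
Head loss: ΔE = (y₂ − y₁)³/(4y₁y₂) = (0.7248 − 0.08234)³/(4×0.08234×0.7248) = 0.2652/0.2387 = 1.111 m.
P = γ·Q·ΔE = 9.81 × 1.886 × 1.111 = 20.55 kW.

P = 20.55 kW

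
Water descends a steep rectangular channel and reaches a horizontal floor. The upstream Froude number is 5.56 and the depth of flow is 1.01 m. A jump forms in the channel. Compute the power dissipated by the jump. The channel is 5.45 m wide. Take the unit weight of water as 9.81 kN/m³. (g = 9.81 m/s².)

Fr₁ = 5.56 (given).
Conjugate-depth relation: y₂/y₁ = ½[√(1 + 8Fr₁²) − 1] = ½[√248.3 − 1] = 7.38.
y₂ = 7.38 × 1.01 = 7.45 m.
Head loss: ΔE = (y₂ − y₁)³/(4y₁y₂) = (7.45 − 1.01)³/(4×1.01×7.45) = 267/30.1 = 8.88 m.
V₁ = Fr₁·√(g·y₁) = 5.56×√(9.81×1.01) = 17.5 m/s; q = V₁·y₁ = 17.7 m²/s. Q = q·b = 17.7 × 5.45 = 96.3 m³/s. P = γ·Q·ΔE = 9.81 × 96.3 × 8.88 = 8394 kW.

P = 8394 kW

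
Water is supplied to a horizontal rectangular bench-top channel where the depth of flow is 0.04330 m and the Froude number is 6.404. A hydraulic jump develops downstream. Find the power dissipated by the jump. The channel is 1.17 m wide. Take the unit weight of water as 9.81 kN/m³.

Fr₁ = 6.404 (given).
From the momentum equation for a rectangular channel, y₂/y₁ = ½[√(1 + 8Fr₁²) − 1] = ½[√329.09 − 1] = 8.570.
y₂ = 8.570 × 0.04330 = 0.3711 m.
V₁ = Fr₁·√(g·y₁) = 6.404×√(9.81×0.04330) = 4.174 m/s; q = V₁·y₁ = 0.1807 m²/s. V₂ = q/y₂ = 0.1807/0.3711 = 0.4870 m/s. E₁ = y₁ + V₁²/2g = 0.9312 m; E₂ = y₂ + V₂²/2g = 0.3832 m. ΔE = E₁ − E₂ = 0.5480 m.
Q = q·b = 0.1807 × 1.17 = 0.2114 m³/s. P = γ·Q·ΔE = 9.81 × 0.2114 × 0.5480 = 1.137 kW.

P = 1.137 kW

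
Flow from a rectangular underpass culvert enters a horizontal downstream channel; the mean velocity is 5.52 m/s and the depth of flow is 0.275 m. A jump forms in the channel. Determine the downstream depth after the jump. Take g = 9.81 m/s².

Fr₁ = V₁/√(g·y₁) = 5.52/√(9.81×0.275) = 3.36.
From the momentum equation for a rectangular channel, y₂/y₁ = ½[√(1 + 8Fr₁²) − 1] = ½[√91.36 − 1] = 4.28.
y₂ = 4.28 × 0.275 = 1.18 m.

y₂ = 1.18 m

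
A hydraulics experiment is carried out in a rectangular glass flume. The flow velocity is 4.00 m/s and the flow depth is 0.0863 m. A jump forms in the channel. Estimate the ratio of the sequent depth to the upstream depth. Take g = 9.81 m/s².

Fr₁ = V₁/√(g·y₁) = 4.00/√(9.81×0.0863) = 4.35.
Conjugate-depth relation: y₂/y₁ = ½[√(1 + 8Fr₁²) − 1] = ½[√152.2 − 1] = 5.67.

y₂/y₁ = 5.67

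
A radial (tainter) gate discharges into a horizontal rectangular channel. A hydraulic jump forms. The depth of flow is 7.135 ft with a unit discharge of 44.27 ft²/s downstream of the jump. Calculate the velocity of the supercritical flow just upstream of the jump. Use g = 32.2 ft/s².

V₂ = q/y₂ = 44.27/7.135 = 6.205 ft/s; Fr₂ = V₂/√(g·y₂) = 0.4093.
Since the conjugate-depth ratio holds either way, y₁/y₂ = ½[√(1 + 8Fr₂²) − 1] = ½[√2.3405 − 1] = 0.2649.
y₁ = 0.2649 × 7.135 = 1.890 ft.
V₁ = q/y₁ = 44.27/1.890 = 23.42 ft/s.

V₁ = 23.42 ft/s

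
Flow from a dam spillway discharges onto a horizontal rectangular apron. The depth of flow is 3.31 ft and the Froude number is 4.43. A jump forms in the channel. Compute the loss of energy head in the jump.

Fr₁ = 4.43 (given).
Conjugate-depth relation: y₂/y₁ = ½[√(1 + 8Fr₁²) − 1] = ½[√158.0 − 1] = 5.78.
y₂ = 5.78 × 3.31 = 19.1 ft.
Head loss: ΔE = (y₂ − y₁)³/(4y₁y₂) = (19.1 − 3.31)³/(4×3.31×19.1) = 3973/254 = 15.7 ft.

ΔE = 15.7 ft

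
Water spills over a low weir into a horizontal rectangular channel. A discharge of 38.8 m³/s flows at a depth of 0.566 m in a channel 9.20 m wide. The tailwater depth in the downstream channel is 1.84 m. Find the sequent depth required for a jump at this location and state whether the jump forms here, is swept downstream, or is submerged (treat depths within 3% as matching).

y₂ = 2.26 m; the jump is swept downstream

q = Q/b = 38.8/9.20 = 4.22 m²/s; V₁ = q/y₁ = 7.45 m/s. Fr₁ = V₁/√(g·y₁) = 3.16.
From the momentum equation for a rectangular channel, y₂/y₁ = ½[√(1 + 8Fr₁²) − 1] = ½[√80.99 − 1] = 4.00.
y₂ = 4.00 × 0.566 = 2.26 m.
Tailwater y_tw = 1.84 m: y_tw < y₂, so the jump is swept downstream.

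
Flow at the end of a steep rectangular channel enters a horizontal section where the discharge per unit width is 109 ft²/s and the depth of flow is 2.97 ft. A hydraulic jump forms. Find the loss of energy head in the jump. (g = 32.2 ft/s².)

ΔE = 8.64 ft

V₁ = q/y₁ = 109/2.97 = 36.7 ft/s. Fr₁ = V₁/√(g·y₁) = 36.7/√(32.2×2.97) = 3.75.
From the momentum equation for a rectangular channel, y₂/y₁ = ½[√(1 + 8Fr₁²) − 1] = ½[√113.7 − 1] = 4.83.
y₂ = 4.83 × 2.97 = 14.3 ft.
Head loss: ΔE = (y₂ − y₁)³/(4y₁y₂) = (14.3 − 2.97)³/(4×2.97×14.3) = 1473/170 = 8.64 ft.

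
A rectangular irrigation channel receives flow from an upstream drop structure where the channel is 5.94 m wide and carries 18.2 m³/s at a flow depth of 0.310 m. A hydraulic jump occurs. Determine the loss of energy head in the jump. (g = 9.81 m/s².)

q = Q/b = 18.2/5.94 = 3.06 m²/s; V₁ = q/y₁ = 9.88 m/s. Fr₁ = V₁/√(g·y₁) = 5.67.
By Bélanger, y₂/y₁ = ½[√(1 + 8Fr₁²) − 1] = ½[√258.0 − 1] = 7.53.
y₂ = 7.53 × 0.310 = 2.33 m.
Head loss: ΔE = (y₂ − y₁)³/(4y₁y₂) = (2.33 − 0.310)³/(4×0.310×2.33) = 8.30/2.89 = 2.87 m.

ΔE = 2.87 m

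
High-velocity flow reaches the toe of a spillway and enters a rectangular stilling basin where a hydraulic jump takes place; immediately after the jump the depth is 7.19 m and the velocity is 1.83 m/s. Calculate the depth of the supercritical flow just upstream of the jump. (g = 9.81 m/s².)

Fr₂ = V₂/√(g·y₂) = 1.83/√(9.81×7.19) = 0.218.
Applying the sequent-depth relation in reverse, y₁/y₂ = ½[√(1 + 8Fr₂²) − 1] = ½[√1.380 − 1] = 0.0873.
y₁ = 0.0873 × 7.19 = 0.628 m.

y₁ = 0.628 m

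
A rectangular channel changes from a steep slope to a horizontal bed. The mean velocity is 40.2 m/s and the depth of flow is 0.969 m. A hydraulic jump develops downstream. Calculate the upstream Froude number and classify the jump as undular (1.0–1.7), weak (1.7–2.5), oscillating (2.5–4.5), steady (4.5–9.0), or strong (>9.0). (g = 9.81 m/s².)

Fr₁ = V₁/√(g·y₁) = 40.2/√(9.81×0.969) = 13.0.
Fr₁ = 13.0 lies in the strong range.

Fr₁ = 13.0; strong jump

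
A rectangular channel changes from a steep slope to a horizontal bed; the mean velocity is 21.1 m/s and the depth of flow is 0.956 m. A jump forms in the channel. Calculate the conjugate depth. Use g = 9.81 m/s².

Fr₁ = V₁/√(g·y₁) = 21.1/√(9.81×0.956) = 6.89.
Bélanger equation: y₂/y₁ = ½[√(1 + 8Fr₁²) − 1] = ½[√380.8 − 1] = 9.26.
y₂ = 9.26 × 0.956 = 8.85 m.

y₂ = 8.85 m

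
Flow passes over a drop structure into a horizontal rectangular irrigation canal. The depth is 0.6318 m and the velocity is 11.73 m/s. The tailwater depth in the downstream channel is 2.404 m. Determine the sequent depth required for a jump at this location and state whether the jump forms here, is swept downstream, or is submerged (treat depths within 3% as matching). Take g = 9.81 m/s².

Fr₁ = V₁/√(g·y₁) = 11.73/√(9.81×0.6318) = 4.712.
By Bélanger, y₂/y₁ = ½[√(1 + 8Fr₁²) − 1] = ½[√178.60 − 1] = 6.182.
y₂ = 6.182 × 0.6318 = 3.906 m.
Tailwater y_tw = 2.404 m: y_tw < y₂, so the jump is swept downstream.

y₂ = 3.906 m; the jump is swept downstream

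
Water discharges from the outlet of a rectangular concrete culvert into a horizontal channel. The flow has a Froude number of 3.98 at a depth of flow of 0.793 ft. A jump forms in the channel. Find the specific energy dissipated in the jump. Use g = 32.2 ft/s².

Fr₁ = 3.98 (given).
Conjugate-depth relation: y₂/y₁ = ½[√(1 + 8Fr₁²) − 1] = ½[√127.7 − 1] = 5.15.
y₂ = 5.15 × 0.793 = 4.08 ft.
V₁ = Fr₁·√(g·y₁) = 3.98×√(32.2×0.793) = 20.1 ft/s; q = V₁·y₁ = 15.9 ft²/s. V₂ = q/y₂ = 15.9/4.08 = 3.90 ft/s. E₁ = y₁ + V₁²/2g = 7.07 ft; E₂ = y₂ + V₂²/2g = 4.32 ft. ΔE = E₁ − E₂ = 2.75 ft.

ΔE = 2.75 ft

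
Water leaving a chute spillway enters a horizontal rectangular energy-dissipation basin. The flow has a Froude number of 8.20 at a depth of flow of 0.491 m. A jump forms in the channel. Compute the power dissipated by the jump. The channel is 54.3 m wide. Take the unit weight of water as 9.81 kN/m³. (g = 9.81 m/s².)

P = 53711 kW

Fr₁ = 8.20 (given).
Sequent-depth ratio: y₂/y₁ = ½[√(1 + 8Fr₁²) − 1] = ½[√538.9 − 1] = 11.1.
y₂ = 11.1 × 0.491 = 5.45 m.
Head loss: ΔE = (y₂ − y₁)³/(4y₁y₂) = (5.45 − 0.491)³/(4×0.491×5.45) = 122/10.7 = 11.4 m.
V₁ = Fr₁·√(g·y₁) = 8.20×√(9.81×0.491) = 18.0 m/s; q = V₁·y₁ = 8.84 m²/s. Q = q·b = 8.84 × 54.3 = 480 m³/s. P = γ·Q·ΔE = 9.81 × 480 × 11.4 = 53711 kW.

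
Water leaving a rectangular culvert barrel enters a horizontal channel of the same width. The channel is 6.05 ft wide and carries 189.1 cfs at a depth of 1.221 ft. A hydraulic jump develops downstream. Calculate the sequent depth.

y₂ = 6.466 ft

q = Q/b = 189.1/6.05 = 31.26 ft²/s; V₁ = q/y₁ = 25.60 ft/s. Fr₁ = V₁/√(g·y₁) = 4.083.
Bélanger equation: y₂/y₁ = ½[√(1 + 8Fr₁²) − 1] = ½[√134.34 − 1] = 5.295.
y₂ = 5.295 × 1.221 = 6.466 ft.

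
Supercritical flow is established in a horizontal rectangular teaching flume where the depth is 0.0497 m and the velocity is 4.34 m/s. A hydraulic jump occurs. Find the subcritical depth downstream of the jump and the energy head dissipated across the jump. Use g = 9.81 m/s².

y₂ = 0.413 m; ΔE = 0.583 m

Fr₁ = V₁/√(g·y₁) = 4.34/√(9.81×0.0497) = 6.22.
Bélanger equation: y₂/y₁ = ½[√(1 + 8Fr₁²) − 1] = ½[√310.1 − 1] = 8.30.
y₂ = 8.30 × 0.0497 = 0.413 m.
Head loss: ΔE = (y₂ − y₁)³/(4y₁y₂) = (0.413 − 0.0497)³/(4×0.0497×0.413) = 0.0478/0.0820 = 0.583 m.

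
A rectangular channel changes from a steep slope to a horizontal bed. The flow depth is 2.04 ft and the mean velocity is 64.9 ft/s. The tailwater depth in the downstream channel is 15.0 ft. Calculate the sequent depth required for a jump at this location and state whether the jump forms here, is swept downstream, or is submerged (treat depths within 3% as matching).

Fr₁ = V₁/√(g·y₁) = 64.9/√(32.2×2.04) = 8.01.
By Bélanger, y₂/y₁ = ½[√(1 + 8Fr₁²) − 1] = ½[√514.0 − 1] = 10.8.
y₂ = 10.8 × 2.04 = 22.1 ft.
Tailwater y_tw = 15.0 ft: y_tw < y₂, so the jump is swept downstream.

y₂ = 22.1 ft; the jump is swept downstream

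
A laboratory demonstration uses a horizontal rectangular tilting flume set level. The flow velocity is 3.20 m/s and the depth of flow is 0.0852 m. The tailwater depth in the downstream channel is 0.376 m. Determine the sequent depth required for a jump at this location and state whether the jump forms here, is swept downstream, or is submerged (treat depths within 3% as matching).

y₂ = 0.381 m; the jump forms here

Fr₁ = V₁/√(g·y₁) = 3.20/√(9.81×0.0852) = 3.50.
From the momentum equation for a rectangular channel, y₂/y₁ = ½[√(1 + 8Fr₁²) − 1] = ½[√99.01 − 1] = 4.48.
y₂ = 4.48 × 0.0852 = 0.381 m.
Tailwater y_tw = 0.376 m: y_tw ≈ y₂, so the jump forms here.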